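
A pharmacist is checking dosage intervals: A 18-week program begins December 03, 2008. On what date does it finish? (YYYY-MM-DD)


Start: 2008-12-03
Weeks to add: 18
Convert to days: 18 x 7 = 126 days
Add 126 days to 2008-12-03
Result: 2009-04-08

2009-04-08


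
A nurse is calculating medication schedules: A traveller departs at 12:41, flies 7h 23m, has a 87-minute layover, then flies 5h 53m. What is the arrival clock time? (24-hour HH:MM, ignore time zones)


Depart: 12:41
Leg 1: +443 min -> 20:04
Layover: +87 min -> 21:31
Leg 2: +353 min -> 03:24
Total travel: 883 minutes = 14h 43m
Arrival: 03:24

03:24


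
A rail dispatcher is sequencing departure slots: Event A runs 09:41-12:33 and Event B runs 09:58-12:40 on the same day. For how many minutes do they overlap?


Interval A: [581, 753] minutes from midnight
Interval B: [598, 760] minutes from midnight
Overlap start = max(581, 598) = 598
Overlap end = min(753, 760) = 753
Overlap = 753 - 598 = 155 minutes

155


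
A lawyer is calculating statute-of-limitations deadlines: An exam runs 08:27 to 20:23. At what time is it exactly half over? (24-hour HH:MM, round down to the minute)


Start time: 08:27 = 507 minutes from midnight
End time: 20:23 = 1223 minutes from midnight
Sum: 507 + 1223 = 1730
Midpoint: 1730 / 2 = 865 minutes
Convert: 865 / 60 = 14 hours, 25 minutes
Result: 14:25

14:25


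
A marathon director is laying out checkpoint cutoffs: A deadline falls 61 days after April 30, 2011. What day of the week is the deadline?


Start: 2011-04-30 (Saturday)
Step 1 - find target date: add 61 days
  2011-04-30 + 61 days = 2011-06-30
Step 2 - day of week:
  61 mod 7 = 5
  Saturday + 5 days -> Thursday
Result: Thursday (2011-06-30)

Thursday


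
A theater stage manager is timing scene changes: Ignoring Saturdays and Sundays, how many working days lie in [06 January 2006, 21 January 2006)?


Start: 2006-01-06 (Friday)
End (exclusive): 2006-01-21 (Saturday)
Total calendar days: 15
Full weeks: 15 // 7 = 2 -> 10 weekdays
Remaining 1 days starting on Friday:
  Fri(w) -> 1 weekdays
Total business days: 10 + 1 = 11

11


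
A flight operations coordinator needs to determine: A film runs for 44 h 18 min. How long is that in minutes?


Hours: 44
Minutes: 18
Convert hours to minutes: 44 x 60 = 2640
Add remaining minutes: 2640 + 18 = 2658

2658


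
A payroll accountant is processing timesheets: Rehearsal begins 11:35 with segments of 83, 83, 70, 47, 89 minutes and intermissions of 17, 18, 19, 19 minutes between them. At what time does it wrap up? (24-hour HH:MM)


Start: 11:35 = 695 min from midnight
  after task 1 (83 min): 12:58
  after break (17 min): 13:15
  after task 2 (83 min): 14:38
  after break (18 min): 14:56
  after task 3 (70 min): 16:06
  after break (19 min): 16:25
  after task 4 (47 min): 17:12
  after break (19 min): 17:31
  after task 5 (89 min): 19:00
Total elapsed: 445 minutes
End time: 19:00

19:00


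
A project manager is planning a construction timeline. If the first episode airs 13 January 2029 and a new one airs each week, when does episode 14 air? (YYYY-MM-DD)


First occurrence: 2029-01-13 (occurrence 1)
Each occurrence is 7 days after the previous.
Occurrence 14 is 13 weeks after the first.
13 weeks = 91 days
2029-01-13 + 91 days = 2029-04-14

2029-04-14


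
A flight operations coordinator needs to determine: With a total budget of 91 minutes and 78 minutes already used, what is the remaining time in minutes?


Total budget: 91 minutes
Time used: 78 minutes
Remaining: 91 - 78 = 13 minutes
Percent used: 85.7%
Percent remaining: 14.3%

13


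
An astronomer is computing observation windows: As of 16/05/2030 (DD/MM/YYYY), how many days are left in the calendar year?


Start: May 16, 2030
End: December 31, 2030
Days left in May: 15
June: 30
July: 31
August: 31
September: 30
... plus remaining months
Sum of remaining months: 214
Total: 15 + 214 = 229

229


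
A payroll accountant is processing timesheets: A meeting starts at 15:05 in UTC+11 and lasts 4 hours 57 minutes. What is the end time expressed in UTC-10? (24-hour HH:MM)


Start: 15:05 in UTC+11
Step 1 - add duration:
  minutes: 5 + 57 = 62 (carry 1h)
  hours: 15 + 4 + 1 = 20
  end in UTC+11: 20:02
Step 2 - convert UTC+11 -> UTC-10:
  offset difference: -10 - (11) = -21 hours
  20 + (-21) = -1 -> mod 24 = 23
Result: 23:02 in UTC-10

23:02


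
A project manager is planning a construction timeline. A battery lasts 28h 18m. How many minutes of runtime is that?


Hours: 28
Extra minutes: 18
Minutes per hour: 60
Hours to minutes: 28 x 60 = 1680
Total: 1680 + 18 = 1698

1698


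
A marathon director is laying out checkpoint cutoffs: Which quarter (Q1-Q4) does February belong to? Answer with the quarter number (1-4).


Month: February (month 2)
Q1: January-March (months 1-3)
Q2: April-June (months 4-6)
Q3: July-September (months 7-9)
Q4: October-December (months 10-12)
Month 2 falls in Q1

1


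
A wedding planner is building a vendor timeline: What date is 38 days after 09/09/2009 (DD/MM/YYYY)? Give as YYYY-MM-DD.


Start: 2009-09-09
Adding 38 days
Days remaining in September: 21
After September: 17 days still to add
October 2009 has 31 days, need 17
Result: 2009-10-17

2009-10-17


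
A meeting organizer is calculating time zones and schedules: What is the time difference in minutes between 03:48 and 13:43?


Start time: 03:48 = 228 minutes from midnight
End time: 13:43 = 823 minutes from midnight
Difference: 823 - 228 = 595 minutes
That is 9 hours and 55 minutes

595


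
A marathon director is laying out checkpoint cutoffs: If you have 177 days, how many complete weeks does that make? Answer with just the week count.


Total days: 177
Days per week: 7
Division: 177 / 7 = 25 remainder 2
Complete weeks: 25
Remaining days: 2

25


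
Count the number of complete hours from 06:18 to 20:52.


Start: 06:18
End: 20:52
Hour difference: 20 - 6 = 14 hours
Minute difference: 52 - 18 = 34 minutes
Total minutes: 874
Complete hours: 874 / 60 = 14 (remainder 34)

14


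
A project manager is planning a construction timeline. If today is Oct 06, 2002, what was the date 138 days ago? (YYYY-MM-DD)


Start: 2002-10-06
Subtracting 138 days
Days already passed in October: 6
After going back through October: 132 more days to subtract
September 2002: 30 days, 102 remaining
August 2002: 31 days, 71 remaining
July 2002: 31 days, 40 remaining
June 2002: 30 days, 10 remaining
Result: 2002-05-21

2002-05-21


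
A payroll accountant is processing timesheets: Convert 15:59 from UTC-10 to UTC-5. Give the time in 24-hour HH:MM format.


Local time: 15:59 at UTC-10 (offset -10h)
Target zone: UTC-5 (offset -5h)
Difference: -5 - (-10) = 5 hours
Calculation: 15 + (5) = 20
Result: 20:59

20:59


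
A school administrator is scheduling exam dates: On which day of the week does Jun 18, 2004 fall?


Date: 2004-06-18
January 1, 2004 is a Thursday
Day of year: 170
Offset from Jan 1: 169 days
169 mod 7 = 1
Result: Friday

Friday


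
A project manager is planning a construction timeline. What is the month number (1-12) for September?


Calendar month order:
8. August
9. September <--
10. October
September is month number 9

9


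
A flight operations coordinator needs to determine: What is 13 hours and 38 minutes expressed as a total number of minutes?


Hours: 13
Minutes: 38
Convert hours to minutes: 13 x 60 = 780
Add remaining minutes: 780 + 38 = 818

818


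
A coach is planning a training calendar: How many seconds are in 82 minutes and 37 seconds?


Minutes: 82
Extra seconds: 37
Seconds per minute: 60
Minutes to seconds: 82 x 60 = 4920
Total: 4920 + 37 = 4957

4957


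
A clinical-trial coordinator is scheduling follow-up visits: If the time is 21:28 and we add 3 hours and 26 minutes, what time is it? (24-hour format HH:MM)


Start time: 21:28
Adding: 3 hours 26 minutes
Minutes: 28 + 26 = 54
Hours: 21 + 3 + 0 = 24
Hour wraparound: 24 mod 24 = 0
Result: 00:54

00:54


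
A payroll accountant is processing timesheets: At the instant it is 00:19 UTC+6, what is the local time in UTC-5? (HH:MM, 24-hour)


Local time: 00:19 at UTC+6 (offset 6h)
Target zone: UTC-5 (offset -5h)
Difference: -5 - (6) = -11 hours
Calculation: 0 + (-11) = -11
Wraparound: (-11) mod 24 = 13
Result: 13:19

13:19


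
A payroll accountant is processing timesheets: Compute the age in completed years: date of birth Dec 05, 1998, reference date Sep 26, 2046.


Birth: 1998-12-05
Reference: 2046-09-26
Year difference: 2046 - 1998 = 48
Has birthday (12-05) occurred by 09-26? No
Birthday not yet reached this year -> subtract 1
Age in full years: 47

47


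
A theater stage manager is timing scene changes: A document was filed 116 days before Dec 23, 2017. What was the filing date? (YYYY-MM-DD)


Start: 2017-12-23
Subtracting 116 days
Days already passed in December: 23
After going back through December: 93 more days to subtract
November 2017: 30 days, 63 remaining
October 2017: 31 days, 32 remaining
September 2017: 30 days, 2 remaining
August 2017 has 31 days, need 2
Result: 2017-08-29

2017-08-29


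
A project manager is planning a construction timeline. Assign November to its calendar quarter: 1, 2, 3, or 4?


Month: November (month 11)
Q1: January-March (months 1-3)
Q2: April-June (months 4-6)
Q3: July-September (months 7-9)
Q4: October-December (months 10-12)
Month 11 falls in Q4

4


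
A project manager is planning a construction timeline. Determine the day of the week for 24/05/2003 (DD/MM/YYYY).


Date: 2003-05-24
January 1, 2003 is a Wednesday
Day of year: 144
Offset from Jan 1: 143 days
143 mod 7 = 3
Result: Saturday

Saturday


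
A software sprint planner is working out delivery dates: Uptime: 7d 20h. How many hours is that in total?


Days: 7
Extra hours: 20
Hours per day: 24
Days to hours: 7 x 24 = 168
Total: 168 + 20 = 188

188


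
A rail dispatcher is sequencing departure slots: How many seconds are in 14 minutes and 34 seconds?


Minutes: 14
Seconds: 34
Convert minutes to seconds: 14 x 60 = 840
Add remaining seconds: 840 + 34 = 874

874


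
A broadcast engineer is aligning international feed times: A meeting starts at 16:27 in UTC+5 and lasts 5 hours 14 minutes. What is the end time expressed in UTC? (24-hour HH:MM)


Start: 16:27 in UTC+5
Step 1 - add duration:
  minutes: 27 + 14 = 41
  hours: 16 + 5 + 0 = 21
  end in UTC+5: 21:41
Step 2 - convert UTC+5 -> UTC:
  offset difference: 0 - (5) = -5 hours
  21 + (-5) = 16 -> mod 24 = 16
Result: 16:41 in UTC

16:41


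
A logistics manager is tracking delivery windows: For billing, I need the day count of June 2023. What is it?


Month: June
Year: 2023
June is a 30-day month
Total: 30 days

30


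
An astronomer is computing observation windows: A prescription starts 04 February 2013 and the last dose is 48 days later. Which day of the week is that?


Start: 2013-02-04 (Monday)
Step 1 - find target date: add 48 days
  2013-02-04 + 48 days = 2013-03-24
Step 2 - day of week:
  48 mod 7 = 6
  Monday + 6 days -> Sunday
Result: Sunday (2013-03-24)

Sunday


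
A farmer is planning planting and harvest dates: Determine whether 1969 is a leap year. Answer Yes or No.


Year: 1969
Divisible by 4? 1969 / 4 = 492.25 -> No
Not divisible by 4, so NOT a leap year

No


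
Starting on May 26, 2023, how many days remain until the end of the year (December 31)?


Start: May 26, 2023
End: December 31, 2023
Days left in May: 5
June: 30
July: 31
August: 31
September: 30
... plus remaining months
Sum of remaining months: 214
Total: 5 + 214 = 219

219


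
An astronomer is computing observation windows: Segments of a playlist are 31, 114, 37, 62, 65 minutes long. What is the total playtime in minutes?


Durations: 31, 114, 37, 62, 65
Running sum: 31
+ 114 = 145
+ 37 = 182
+ 62 = 244
+ 65 = 309
Total duration: 309 minutes
That is 5 hours and 9 minutes

309


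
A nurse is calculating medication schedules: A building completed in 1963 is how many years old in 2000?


Birth year: 1963
Current year: 2000
Age = current year - birth year
Age = 2000 - 1963 = 37

37


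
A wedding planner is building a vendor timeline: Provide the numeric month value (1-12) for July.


Calendar month order:
6. June
7. July <--
8. August
July is month number 7

7


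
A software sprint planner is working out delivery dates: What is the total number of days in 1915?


Year: 1915
Check leap year rules:
Divisible by 4? No
1915 is not a leap year
Days: 365

365


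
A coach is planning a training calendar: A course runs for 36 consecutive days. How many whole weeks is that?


Total days: 36
Days per week: 7
Division: 36 / 7 = 5 remainder 1
Complete weeks: 5
Remaining days: 1

5


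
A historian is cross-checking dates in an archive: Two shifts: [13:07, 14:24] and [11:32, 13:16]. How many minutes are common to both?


Interval A: [787, 864] minutes from midnight
Interval B: [692, 796] minutes from midnight
Overlap start = max(787, 692) = 787
Overlap end = min(864, 796) = 796
Overlap = 796 - 787 = 9 minutes

9


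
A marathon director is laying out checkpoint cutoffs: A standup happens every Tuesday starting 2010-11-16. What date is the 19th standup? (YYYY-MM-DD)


First occurrence: 2010-11-16 (occurrence 1)
Each occurrence is 7 days after the previous.
Occurrence 19 is 18 weeks after the first.
18 weeks = 126 days
2010-11-16 + 126 days = 2011-03-22

2011-03-22


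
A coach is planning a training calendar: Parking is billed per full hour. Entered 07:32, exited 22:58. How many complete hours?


Start: 07:32
End: 22:58
Hour difference: 22 - 7 = 15 hours
Minute difference: 58 - 32 = 26 minutes
Total minutes: 926
Complete hours: 926 / 60 = 15 (remainder 26)

15


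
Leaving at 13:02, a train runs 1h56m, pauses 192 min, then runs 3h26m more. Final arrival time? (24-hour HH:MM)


Depart: 13:02
Leg 1: +116 min -> 14:58
Layover: +192 min -> 18:10
Leg 2: +206 min -> 21:36
Total travel: 514 minutes = 8h 34m
Arrival: 21:36

21:36


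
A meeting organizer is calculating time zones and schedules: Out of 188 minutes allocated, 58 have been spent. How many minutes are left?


Total budget: 188 minutes
Time used: 58 minutes
Remaining: 188 - 58 = 130 minutes
Percent used: 30.9%
Percent remaining: 69.1%

130


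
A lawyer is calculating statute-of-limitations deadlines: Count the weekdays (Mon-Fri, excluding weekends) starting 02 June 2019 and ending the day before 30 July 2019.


Start: 2019-06-02 (Sunday)
End (exclusive): 2019-07-30 (Tuesday)
Total calendar days: 58
Full weeks: 58 // 7 = 8 -> 40 weekdays
Remaining 2 days starting on Sunday:
  Sun(-), Mon(w) -> 1 weekdays
Total business days: 40 + 1 = 41

41


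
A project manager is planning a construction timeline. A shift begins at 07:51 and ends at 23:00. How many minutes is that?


Start time: 07:51 = 471 minutes from midnight
End time: 23:00 = 1380 minutes from midnight
Difference: 1380 - 471 = 909 minutes
That is 15 hours and 9 minutes

909


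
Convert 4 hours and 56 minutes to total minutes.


Hours: 4
Extra minutes: 56
Minutes per hour: 60
Hours to minutes: 4 x 60 = 240
Total: 240 + 56 = 296

296


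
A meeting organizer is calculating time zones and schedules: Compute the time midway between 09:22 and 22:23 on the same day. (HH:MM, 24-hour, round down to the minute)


Start time: 09:22 = 562 minutes from midnight
End time: 22:23 = 1343 minutes from midnight
Sum: 562 + 1343 = 1905
Midpoint: 1905 / 2 = 952 minutes
Convert: 952 / 60 = 15 hours, 52 minutes
Result: 15:52

15:52


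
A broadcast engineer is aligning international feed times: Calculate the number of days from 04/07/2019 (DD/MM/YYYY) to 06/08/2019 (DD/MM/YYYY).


Start date: 2019-07-04
End date: 2019-08-06
Jul 2019: +28 days
Aug 2019: +5 days
Total: 33 days

33


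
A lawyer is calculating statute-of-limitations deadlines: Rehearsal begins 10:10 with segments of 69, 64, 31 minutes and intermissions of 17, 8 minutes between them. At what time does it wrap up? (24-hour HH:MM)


Start: 10:10 = 610 min from midnight
  after task 1 (69 min): 11:19
  after break (17 min): 11:36
  after task 2 (64 min): 12:40
  after break (8 min): 12:48
  after task 3 (31 min): 13:19
Total elapsed: 189 minutes
End time: 13:19

13:19


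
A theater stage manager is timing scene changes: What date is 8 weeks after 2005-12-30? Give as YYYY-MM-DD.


Start: 2005-12-30
Weeks to add: 8
Convert to days: 8 x 7 = 56 days
Add 56 days to 2005-12-30
Result: 2006-02-24

2006-02-24


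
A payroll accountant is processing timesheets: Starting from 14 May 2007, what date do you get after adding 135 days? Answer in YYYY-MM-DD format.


Start: 2007-05-14
Adding 135 days
Days remaining in May: 17
After May: 118 days still to add
June 2007: 30 days, 88 remaining
July 2007: 31 days, 57 remaining
August 2007: 31 days, 26 remaining
September 2007 has 30 days, need 26
Result: 2007-09-26

2007-09-26


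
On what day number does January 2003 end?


Month: January
Year: 2003
January is a 31-day month
Total: 31 days

31


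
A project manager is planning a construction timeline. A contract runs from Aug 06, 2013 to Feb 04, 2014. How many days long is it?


Start date: 2013-08-06
End date: 2014-02-04
Aug 2013: +26 days
Sep 2013: +30 days
Oct 2013: +31 days
... (4 more months)
Total: 182 days

182


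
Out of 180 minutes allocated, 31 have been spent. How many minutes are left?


Total budget: 180 minutes
Time used: 31 minutes
Remaining: 180 - 31 = 149 minutes
Percent used: 17.2%
Percent remaining: 82.8%

149


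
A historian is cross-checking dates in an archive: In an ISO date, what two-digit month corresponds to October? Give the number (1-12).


Calendar month order:
9. September
10. October <--
11. November
October is month number 10

10


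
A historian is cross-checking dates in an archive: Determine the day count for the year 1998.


Year: 1998
Check leap year rules:
Divisible by 4? No
1998 is not a leap year
Days: 365

365


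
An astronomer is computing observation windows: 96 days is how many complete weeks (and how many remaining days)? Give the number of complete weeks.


Total days: 96
Days per week: 7
Division: 96 / 7 = 13 remainder 5
Complete weeks: 13
Remaining days: 5

13


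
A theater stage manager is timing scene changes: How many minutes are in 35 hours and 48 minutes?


Hours: 35
Extra minutes: 48
Minutes per hour: 60
Hours to minutes: 35 x 60 = 2100
Total: 2100 + 48 = 2148

2148


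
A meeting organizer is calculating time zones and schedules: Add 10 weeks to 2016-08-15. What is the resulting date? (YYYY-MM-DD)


Start: 2016-08-15
Weeks to add: 10
Convert to days: 10 x 7 = 70 days
Add 70 days to 2016-08-15
Result: 2016-10-24

2016-10-24


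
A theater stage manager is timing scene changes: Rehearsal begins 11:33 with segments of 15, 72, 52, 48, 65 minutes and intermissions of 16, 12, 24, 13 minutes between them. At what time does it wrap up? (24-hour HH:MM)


Start: 11:33 = 693 min from midnight
  after task 1 (15 min): 11:48
  after break (16 min): 12:04
  after task 2 (72 min): 13:16
  after break (12 min): 13:28
  after task 3 (52 min): 14:20
  after break (24 min): 14:44
  after task 4 (48 min): 15:32
  after break (13 min): 15:45
  after task 5 (65 min): 16:50
Total elapsed: 317 minutes
End time: 16:50

16:50


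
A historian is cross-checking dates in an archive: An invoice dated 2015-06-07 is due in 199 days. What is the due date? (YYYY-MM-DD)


Start: 2015-06-07
Adding 199 days
Days remaining in June: 23
After June: 176 days still to add
July 2015: 31 days, 145 remaining
August 2015: 31 days, 114 remaining
September 2015: 30 days, 84 remaining
October 2015: 31 days, 53 remaining
Result: 2015-12-23

2015-12-23


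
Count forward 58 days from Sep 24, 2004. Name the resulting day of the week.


Start: 2004-09-24 (Friday)
Step 1 - find target date: add 58 days
  2004-09-24 + 58 days = 2004-11-21
Step 2 - day of week:
  58 mod 7 = 2
  Friday + 2 days -> Sunday
Result: Sunday (2004-11-21)

Sunday


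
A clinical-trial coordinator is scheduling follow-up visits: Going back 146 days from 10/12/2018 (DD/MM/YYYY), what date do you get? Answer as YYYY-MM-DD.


Start: 2018-12-10
Subtracting 146 days
Days already passed in December: 10
After going back through December: 136 more days to subtract
November 2018: 30 days, 106 remaining
October 2018: 31 days, 75 remaining
September 2018: 30 days, 45 remaining
August 2018: 31 days, 14 remaining
Result: 2018-07-17

2018-07-17


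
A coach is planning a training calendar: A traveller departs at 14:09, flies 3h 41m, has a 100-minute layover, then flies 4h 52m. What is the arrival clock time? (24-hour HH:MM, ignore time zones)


Depart: 14:09
Leg 1: +221 min -> 17:50
Layover: +100 min -> 19:30
Leg 2: +292 min -> 00:22
Total travel: 613 minutes = 10h 13m
Arrival: 00:22

00:22


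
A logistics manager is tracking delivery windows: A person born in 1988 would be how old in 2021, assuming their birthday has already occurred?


Birth year: 1988
Current year: 2021
Age = current year - birth year
Age = 2021 - 1988 = 33

33


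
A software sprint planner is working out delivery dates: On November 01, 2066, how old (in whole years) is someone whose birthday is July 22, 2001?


Birth: 2001-07-22
Reference: 2066-11-01
Year difference: 2066 - 2001 = 65
Has birthday (07-22) occurred by 11-01? Yes
Age in full years: 65

65


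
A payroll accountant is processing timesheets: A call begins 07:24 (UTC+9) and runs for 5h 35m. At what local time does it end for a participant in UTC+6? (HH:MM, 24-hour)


Start: 07:24 in UTC+9
Step 1 - add duration:
  minutes: 24 + 35 = 59
  hours: 7 + 5 + 0 = 12
  end in UTC+9: 12:59
Step 2 - convert UTC+9 -> UTC+6:
  offset difference: 6 - (9) = -3 hours
  12 + (-3) = 9 -> mod 24 = 9
Result: 09:59 in UTC+6

09:59


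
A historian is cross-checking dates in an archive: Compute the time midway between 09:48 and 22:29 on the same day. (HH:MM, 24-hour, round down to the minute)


Start time: 09:48 = 588 minutes from midnight
End time: 22:29 = 1349 minutes from midnight
Sum: 588 + 1349 = 1937
Midpoint: 1937 / 2 = 968 minutes
Convert: 968 / 60 = 16 hours, 8 minutes
Result: 16:08

16:08


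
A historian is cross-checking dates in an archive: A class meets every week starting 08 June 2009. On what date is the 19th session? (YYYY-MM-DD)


First occurrence: 2009-06-08 (occurrence 1)
Each occurrence is 7 days after the previous.
Occurrence 19 is 18 weeks after the first.
18 weeks = 126 days
2009-06-08 + 126 days = 2009-10-12

2009-10-12


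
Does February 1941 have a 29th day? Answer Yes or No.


Year: 1941
Divisible by 4? 1941 / 4 = 485.25 -> No
Not divisible by 4, so NOT a leap year

No


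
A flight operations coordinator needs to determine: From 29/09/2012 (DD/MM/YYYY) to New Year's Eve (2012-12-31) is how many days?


Start: September 29, 2012
End: December 31, 2012
Days left in September: 1
October: 31
November: 30
December: 31
Sum of remaining months: 92
Total: 1 + 92 = 93

93


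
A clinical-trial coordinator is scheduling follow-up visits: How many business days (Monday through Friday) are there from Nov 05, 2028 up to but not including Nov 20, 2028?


Start: 2028-11-05 (Sunday)
End (exclusive): 2028-11-20 (Monday)
Total calendar days: 15
Full weeks: 15 // 7 = 2 -> 10 weekdays
Remaining 1 days starting on Sunday:
  Sun(-) -> 0 weekdays
Total business days: 10 + 0 = 10

10


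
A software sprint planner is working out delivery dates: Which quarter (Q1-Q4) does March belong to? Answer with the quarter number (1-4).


Month: March (month 3)
Q1: January-March (months 1-3)
Q2: April-June (months 4-6)
Q3: July-September (months 7-9)
Q4: October-December (months 10-12)
Month 3 falls in Q1

1


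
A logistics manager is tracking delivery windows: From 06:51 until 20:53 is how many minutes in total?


Start time: 06:51 = 411 minutes from midnight
End time: 20:53 = 1253 minutes from midnight
Difference: 1253 - 411 = 842 minutes
That is 14 hours and 2 minutes

842


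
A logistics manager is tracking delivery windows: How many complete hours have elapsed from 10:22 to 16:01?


Start: 10:22
End: 16:01
Hour difference: 16 - 10 = 6 hours
Minute difference: 1 - 22 = -21 minutes
Total minutes: 339
Complete hours: 339 / 60 = 5 (remainder 39)

5


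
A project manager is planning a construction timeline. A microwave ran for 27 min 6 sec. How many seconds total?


Minutes: 27
Extra seconds: 6
Seconds per minute: 60
Minutes to seconds: 27 x 60 = 1620
Total: 1620 + 6 = 1626

1626


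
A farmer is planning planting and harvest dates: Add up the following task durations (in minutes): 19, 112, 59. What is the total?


Durations: 19, 112, 59
Running sum: 19
+ 112 = 131
+ 59 = 190
Total duration: 190 minutes
That is 3 hours and 10 minutes

190


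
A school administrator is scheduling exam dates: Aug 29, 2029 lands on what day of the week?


Date: 2029-08-29
January 1, 2029 is a Monday
Day of year: 241
Offset from Jan 1: 240 days
240 mod 7 = 2
Result: Wednesday

Wednesday


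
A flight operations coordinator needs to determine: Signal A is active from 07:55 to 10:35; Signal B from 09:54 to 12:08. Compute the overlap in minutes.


Interval A: [475, 635] minutes from midnight
Interval B: [594, 728] minutes from midnight
Overlap start = max(475, 594) = 594
Overlap end = min(635, 728) = 635
Overlap = 635 - 594 = 41 minutes

41


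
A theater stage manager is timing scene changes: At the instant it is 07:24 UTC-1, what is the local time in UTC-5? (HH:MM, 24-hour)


Local time: 07:24 at UTC-1 (offset -1h)
Target zone: UTC-5 (offset -5h)
Difference: -5 - (-1) = -4 hours
Calculation: 7 + (-4) = 3
Result: 03:24

03:24


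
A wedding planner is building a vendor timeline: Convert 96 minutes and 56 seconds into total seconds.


Minutes: 96
Seconds: 56
Convert minutes to seconds: 96 x 60 = 5760
Add remaining seconds: 5760 + 56 = 5816

5816


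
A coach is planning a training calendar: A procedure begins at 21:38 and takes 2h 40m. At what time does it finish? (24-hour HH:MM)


Start time: 21:38
Adding: 2 hours 40 minutes
Minutes: 38 + 40 = 78
Minute overflow: 78 >= 60, so carry 1 hour, minutes = 18
Hours: 21 + 2 + 1 = 24
Hour wraparound: 24 mod 24 = 0
Result: 00:18

00:18


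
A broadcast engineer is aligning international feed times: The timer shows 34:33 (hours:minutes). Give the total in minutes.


Hours: 34
Minutes: 33
Convert hours to minutes: 34 x 60 = 2040
Add remaining minutes: 2040 + 33 = 2073

2073


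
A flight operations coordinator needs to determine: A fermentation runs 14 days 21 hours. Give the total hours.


Days: 14
Extra hours: 21
Hours per day: 24
Days to hours: 14 x 24 = 336
Total: 336 + 21 = 357

357


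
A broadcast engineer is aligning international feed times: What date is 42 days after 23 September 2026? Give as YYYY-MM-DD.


Start: 2026-09-23
Adding 42 days
Days remaining in September: 7
After September: 35 days still to add
October 2026: 31 days, 4 remaining
November 2026 has 30 days, need 4
Result: 2026-11-04

2026-11-04


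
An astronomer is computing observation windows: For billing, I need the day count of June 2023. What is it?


Month: June
Year: 2023
June is a 30-day month
Total: 30 days

30


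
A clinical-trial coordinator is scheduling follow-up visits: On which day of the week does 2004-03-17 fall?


Date: 2004-03-17
January 1, 2004 is a Thursday
Day of year: 77
Offset from Jan 1: 76 days
76 mod 7 = 6
Result: Wednesday

Wednesday


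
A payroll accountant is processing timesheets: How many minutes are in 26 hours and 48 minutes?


Hours: 26
Minutes: 48
Convert hours to minutes: 26 x 60 = 1560
Add remaining minutes: 1560 + 48 = 1608

1608


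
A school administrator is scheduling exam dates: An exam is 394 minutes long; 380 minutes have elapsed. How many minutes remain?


Total budget: 394 minutes
Time used: 380 minutes
Remaining: 394 - 380 = 14 minutes
Percent used: 96.4%
Percent remaining: 3.6%

14


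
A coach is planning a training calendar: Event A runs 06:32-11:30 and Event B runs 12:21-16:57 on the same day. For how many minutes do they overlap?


Interval A: [392, 690] minutes from midnight
Interval B: [741, 1017] minutes from midnight
Overlap start = max(392, 741) = 741
Overlap end = min(690, 1017) = 690
End <= start, so the intervals do not overlap: 0 minutes

0


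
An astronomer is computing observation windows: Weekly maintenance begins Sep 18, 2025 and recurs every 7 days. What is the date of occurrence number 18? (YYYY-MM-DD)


First occurrence: 2025-09-18 (occurrence 1)
Each occurrence is 7 days after the previous.
Occurrence 18 is 17 weeks after the first.
17 weeks = 119 days
2025-09-18 + 119 days = 2026-01-15

2026-01-15


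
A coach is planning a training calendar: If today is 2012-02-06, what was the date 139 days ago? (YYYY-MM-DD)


Start: 2012-02-06
Subtracting 139 days
Days already passed in February: 6
After going back through February: 133 more days to subtract
January 2012: 31 days, 102 remaining
December 2011: 31 days, 71 remaining
November 2011: 30 days, 41 remaining
October 2011: 31 days, 10 remaining
Result: 2011-09-20

2011-09-20


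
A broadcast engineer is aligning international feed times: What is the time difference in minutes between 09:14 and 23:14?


Start time: 09:14 = 554 minutes from midnight
End time: 23:14 = 1394 minutes from midnight
Difference: 1394 - 554 = 840 minutes
That is 14 hours and 0 minutes

840


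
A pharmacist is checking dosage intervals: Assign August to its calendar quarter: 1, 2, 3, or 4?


Month: August (month 8)
Q1: January-March (months 1-3)
Q2: April-June (months 4-6)
Q3: July-September (months 7-9)
Q4: October-December (months 10-12)
Month 8 falls in Q3

3


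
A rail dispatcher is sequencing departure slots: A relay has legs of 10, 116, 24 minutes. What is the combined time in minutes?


Durations: 10, 116, 24
Running sum: 10
+ 116 = 126
+ 24 = 150
Total duration: 150 minutes
That is 2 hours and 30 minutes

150


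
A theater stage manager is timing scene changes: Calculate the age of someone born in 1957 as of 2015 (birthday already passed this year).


Birth year: 1957
Current year: 2015
Age = current year - birth year
Age = 2015 - 1957 = 58

58


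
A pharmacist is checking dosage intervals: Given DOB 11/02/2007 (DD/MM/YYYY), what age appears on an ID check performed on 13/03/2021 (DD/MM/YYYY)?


Birth: 2007-02-11
Reference: 2021-03-13
Year difference: 2021 - 2007 = 14
Has birthday (02-11) occurred by 03-13? Yes
Age in full years: 14

14


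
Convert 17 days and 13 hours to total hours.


Days: 17
Extra hours: 13
Hours per day: 24
Days to hours: 17 x 24 = 408
Total: 408 + 13 = 421

421


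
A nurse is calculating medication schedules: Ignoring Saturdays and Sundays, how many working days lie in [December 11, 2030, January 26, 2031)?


Start: 2030-12-11 (Wednesday)
End (exclusive): 2031-01-26 (Sunday)
Total calendar days: 46
Full weeks: 46 // 7 = 6 -> 30 weekdays
Remaining 4 days starting on Wednesday:
  Wed(w), Thu(w), Fri(w), Sat(-) -> 3 weekdays
Total business days: 30 + 3 = 33

33


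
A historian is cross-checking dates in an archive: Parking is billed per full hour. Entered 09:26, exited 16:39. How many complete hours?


Start: 09:26
End: 16:39
Hour difference: 16 - 9 = 7 hours
Minute difference: 39 - 26 = 13 minutes
Total minutes: 433
Complete hours: 433 / 60 = 7 (remainder 13)

7


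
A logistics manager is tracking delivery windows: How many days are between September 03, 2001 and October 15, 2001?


Start date: 2001-09-03
End date: 2001-10-15
Sep 2001: +28 days
Oct 2001: +14 days
Total: 42 days

42


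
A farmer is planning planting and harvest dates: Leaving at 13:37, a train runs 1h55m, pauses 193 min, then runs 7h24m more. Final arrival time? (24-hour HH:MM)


Depart: 13:37
Leg 1: +115 min -> 15:32
Layover: +193 min -> 18:45
Leg 2: +444 min -> 02:09
Total travel: 752 minutes = 12h 32m
Arrival: 02:09

02:09


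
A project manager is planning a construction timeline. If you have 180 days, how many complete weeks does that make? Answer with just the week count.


Total days: 180
Days per week: 7
Division: 180 / 7 = 25 remainder 5
Complete weeks: 25
Remaining days: 5

25


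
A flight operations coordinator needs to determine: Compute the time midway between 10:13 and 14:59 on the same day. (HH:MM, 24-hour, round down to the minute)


Start time: 10:13 = 613 minutes from midnight
End time: 14:59 = 899 minutes from midnight
Sum: 613 + 899 = 1512
Midpoint: 1512 / 2 = 756 minutes
Convert: 756 / 60 = 12 hours, 36 minutes
Result: 12:36

12:36


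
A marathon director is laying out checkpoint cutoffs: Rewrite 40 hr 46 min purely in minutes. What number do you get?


Hours: 40
Extra minutes: 46
Minutes per hour: 60
Hours to minutes: 40 x 60 = 2400
Total: 2400 + 46 = 2446

2446


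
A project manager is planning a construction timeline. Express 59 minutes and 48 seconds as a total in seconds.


Minutes: 59
Seconds: 48
Convert minutes to seconds: 59 x 60 = 3540
Add remaining seconds: 3540 + 48 = 3588

3588


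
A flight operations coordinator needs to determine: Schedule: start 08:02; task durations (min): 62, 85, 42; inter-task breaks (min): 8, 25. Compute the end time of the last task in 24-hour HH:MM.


Start: 08:02 = 482 min from midnight
  after task 1 (62 min): 09:04
  after break (8 min): 09:12
  after task 2 (85 min): 10:37
  after break (25 min): 11:02
  after task 3 (42 min): 11:44
Total elapsed: 222 minutes
End time: 11:44

11:44


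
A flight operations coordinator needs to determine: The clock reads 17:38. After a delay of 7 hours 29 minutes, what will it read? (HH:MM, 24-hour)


Start time: 17:38
Adding: 7 hours 29 minutes
Minutes: 38 + 29 = 67
Minute overflow: 67 >= 60, so carry 1 hour, minutes = 7
Hours: 17 + 7 + 1 = 25
Hour wraparound: 25 mod 24 = 1
Result: 01:07

01:07


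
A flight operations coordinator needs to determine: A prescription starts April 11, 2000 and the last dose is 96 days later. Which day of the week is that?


Start: 2000-04-11 (Tuesday)
Step 1 - find target date: add 96 days
  2000-04-11 + 96 days = 2000-07-16
Step 2 - day of week:
  96 mod 7 = 5
  Tuesday + 5 days -> Sunday
Result: Sunday (2000-07-16)

Sunday


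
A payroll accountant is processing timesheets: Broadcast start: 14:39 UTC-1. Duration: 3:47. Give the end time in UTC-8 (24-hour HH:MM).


Start: 14:39 in UTC-1
Step 1 - add duration:
  minutes: 39 + 47 = 86 (carry 1h)
  hours: 14 + 3 + 1 = 18
  end in UTC-1: 18:26
Step 2 - convert UTC-1 -> UTC-8:
  offset difference: -8 - (-1) = -7 hours
  18 + (-7) = 11 -> mod 24 = 11
Result: 11:26 in UTC-8

11:26


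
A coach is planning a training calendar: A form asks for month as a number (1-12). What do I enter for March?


Calendar month order:
2. February
3. March <--
4. April
March is month number 3

3


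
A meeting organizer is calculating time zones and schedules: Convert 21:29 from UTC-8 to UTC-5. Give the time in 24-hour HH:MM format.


Local time: 21:29 at UTC-8 (offset -8h)
Target zone: UTC-5 (offset -5h)
Difference: -5 - (-8) = 3 hours
Calculation: 21 + (3) = 24
Wraparound: (24) mod 24 = 0
Result: 00:29

00:29


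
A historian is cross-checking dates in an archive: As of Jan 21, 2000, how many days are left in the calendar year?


Start: January 21, 2000
End: December 31, 2000
Days left in January: 10
February: 29
March: 31
April: 30
May: 31
... plus remaining months
Sum of remaining months: 335
Total: 10 + 335 = 345

345


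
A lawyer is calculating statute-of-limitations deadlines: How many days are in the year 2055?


Year: 2055
Check leap year rules:
Divisible by 4? No
2055 is not a leap year
Days: 365

365


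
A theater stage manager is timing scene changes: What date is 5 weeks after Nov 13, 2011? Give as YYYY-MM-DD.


Start: 2011-11-13
Weeks to add: 5
Convert to days: 5 x 7 = 35 days
Add 35 days to 2011-11-13
Result: 2011-12-18

2011-12-18


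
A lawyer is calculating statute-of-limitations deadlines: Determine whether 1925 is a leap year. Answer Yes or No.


Year: 1925
Divisible by 4? 1925 / 4 = 481.25 -> No
Not divisible by 4, so NOT a leap year

No


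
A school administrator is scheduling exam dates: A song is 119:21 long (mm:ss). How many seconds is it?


Minutes: 119
Extra seconds: 21
Seconds per minute: 60
Minutes to seconds: 119 x 60 = 7140
Total: 7140 + 21 = 7161

7161


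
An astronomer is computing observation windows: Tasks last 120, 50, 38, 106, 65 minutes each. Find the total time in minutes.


Durations: 120, 50, 38, 106, 65
Running sum: 120
+ 50 = 170
+ 38 = 208
+ 106 = 314
+ 65 = 379
Total duration: 379 minutes
That is 6 hours and 19 minutes

379


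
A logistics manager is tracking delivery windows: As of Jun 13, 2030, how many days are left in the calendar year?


Start: June 13, 2030
End: December 31, 2030
Days left in June: 17
July: 31
August: 31
September: 30
October: 31
... plus remaining months
Sum of remaining months: 184
Total: 17 + 184 = 201

201


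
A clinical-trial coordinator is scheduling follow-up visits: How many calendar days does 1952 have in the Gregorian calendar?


Year: 1952
Check leap year rules:
Divisible by 4? Yes
Divisible by 100? No
1952 is a leap year
Days: 366

366


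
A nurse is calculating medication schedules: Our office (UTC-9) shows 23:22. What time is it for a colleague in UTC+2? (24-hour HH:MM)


Local time: 23:22 at UTC-9 (offset -9h)
Target zone: UTC+2 (offset 2h)
Difference: 2 - (-9) = 11 hours
Calculation: 23 + (11) = 34
Wraparound: (34) mod 24 = 10
Result: 10:22

10:22


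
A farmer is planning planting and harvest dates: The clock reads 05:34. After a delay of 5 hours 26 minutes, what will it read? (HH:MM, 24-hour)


Start time: 05:34
Adding: 5 hours 26 minutes
Minutes: 34 + 26 = 60
Minute overflow: 60 >= 60, so carry 1 hour, minutes = 0
Hours: 5 + 5 + 1 = 11
Result: 11:00

11:00


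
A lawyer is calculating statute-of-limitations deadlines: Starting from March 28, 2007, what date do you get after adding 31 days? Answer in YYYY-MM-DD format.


Start: 2007-03-28
Adding 31 days
Days remaining in March: 3
After March: 28 days still to add
April 2007 has 30 days, need 28
Result: 2007-04-28

2007-04-28


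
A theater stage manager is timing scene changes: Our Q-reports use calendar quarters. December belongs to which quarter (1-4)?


Month: December (month 12)
Q1: January-March (months 1-3)
Q2: April-June (months 4-6)
Q3: July-September (months 7-9)
Q4: October-December (months 10-12)
Month 12 falls in Q4

4


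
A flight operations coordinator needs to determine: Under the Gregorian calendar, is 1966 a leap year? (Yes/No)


Year: 1966
Divisible by 4? 1966 / 4 = 491.5 -> No
Not divisible by 4, so NOT a leap year

No


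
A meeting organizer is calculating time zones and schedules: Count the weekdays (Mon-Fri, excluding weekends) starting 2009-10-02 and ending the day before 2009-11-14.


Start: 2009-10-02 (Friday)
End (exclusive): 2009-11-14 (Saturday)
Total calendar days: 43
Full weeks: 43 // 7 = 6 -> 30 weekdays
Remaining 1 days starting on Friday:
  Fri(w) -> 1 weekdays
Total business days: 30 + 1 = 31

31


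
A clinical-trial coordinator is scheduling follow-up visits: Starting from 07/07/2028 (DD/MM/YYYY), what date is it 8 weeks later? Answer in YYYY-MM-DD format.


Start: 2028-07-07
Weeks to add: 8
Convert to days: 8 x 7 = 56 days
Add 56 days to 2028-07-07
Result: 2028-09-01

2028-09-01


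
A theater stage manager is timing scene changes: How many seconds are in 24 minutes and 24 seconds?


Minutes: 24
Seconds: 24
Convert minutes to seconds: 24 x 60 = 1440
Add remaining seconds: 1440 + 24 = 1464

1464
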